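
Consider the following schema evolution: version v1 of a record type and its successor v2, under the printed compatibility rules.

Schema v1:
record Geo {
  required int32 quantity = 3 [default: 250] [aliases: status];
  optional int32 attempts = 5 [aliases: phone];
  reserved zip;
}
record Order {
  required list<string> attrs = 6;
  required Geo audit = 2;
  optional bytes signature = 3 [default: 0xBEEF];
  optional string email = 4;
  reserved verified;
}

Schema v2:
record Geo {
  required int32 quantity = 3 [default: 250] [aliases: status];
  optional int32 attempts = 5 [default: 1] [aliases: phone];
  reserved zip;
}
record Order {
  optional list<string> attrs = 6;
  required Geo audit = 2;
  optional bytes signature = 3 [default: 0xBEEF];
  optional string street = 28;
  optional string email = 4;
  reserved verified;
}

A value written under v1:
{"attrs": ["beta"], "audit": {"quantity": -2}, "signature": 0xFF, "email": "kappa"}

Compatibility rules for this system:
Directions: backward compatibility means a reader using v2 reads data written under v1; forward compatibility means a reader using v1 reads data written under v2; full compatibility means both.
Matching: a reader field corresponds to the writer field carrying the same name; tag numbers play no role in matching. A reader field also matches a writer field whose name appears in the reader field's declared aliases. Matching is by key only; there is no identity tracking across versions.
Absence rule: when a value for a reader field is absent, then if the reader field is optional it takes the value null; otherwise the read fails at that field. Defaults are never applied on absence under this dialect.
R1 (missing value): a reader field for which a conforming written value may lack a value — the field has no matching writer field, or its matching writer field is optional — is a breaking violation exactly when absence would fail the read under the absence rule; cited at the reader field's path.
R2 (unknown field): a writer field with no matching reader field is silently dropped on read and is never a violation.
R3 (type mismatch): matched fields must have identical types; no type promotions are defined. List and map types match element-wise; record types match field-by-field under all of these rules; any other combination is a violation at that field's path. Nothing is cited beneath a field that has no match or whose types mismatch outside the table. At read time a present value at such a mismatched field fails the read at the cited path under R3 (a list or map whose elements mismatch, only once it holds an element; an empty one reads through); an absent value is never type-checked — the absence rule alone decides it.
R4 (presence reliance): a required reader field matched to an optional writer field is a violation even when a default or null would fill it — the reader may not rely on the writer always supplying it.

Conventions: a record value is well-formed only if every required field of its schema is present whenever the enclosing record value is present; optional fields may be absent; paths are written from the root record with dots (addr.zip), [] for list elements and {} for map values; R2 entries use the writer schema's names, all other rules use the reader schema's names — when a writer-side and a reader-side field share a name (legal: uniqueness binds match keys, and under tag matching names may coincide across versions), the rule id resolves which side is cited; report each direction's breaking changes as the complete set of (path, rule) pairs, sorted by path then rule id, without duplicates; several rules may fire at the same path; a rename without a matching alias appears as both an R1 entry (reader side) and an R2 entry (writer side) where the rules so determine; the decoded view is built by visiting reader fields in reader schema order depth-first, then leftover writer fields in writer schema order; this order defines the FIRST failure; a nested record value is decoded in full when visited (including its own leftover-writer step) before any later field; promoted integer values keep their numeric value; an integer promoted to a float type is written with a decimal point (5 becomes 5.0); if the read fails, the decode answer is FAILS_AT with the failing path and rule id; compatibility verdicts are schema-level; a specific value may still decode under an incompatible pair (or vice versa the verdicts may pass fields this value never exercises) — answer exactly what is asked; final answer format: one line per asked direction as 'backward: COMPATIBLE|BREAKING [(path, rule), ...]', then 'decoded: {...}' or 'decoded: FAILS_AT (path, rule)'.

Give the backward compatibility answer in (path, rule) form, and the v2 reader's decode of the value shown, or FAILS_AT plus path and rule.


backward: COMPATIBLE []; decoded: {"attrs": ["beta"], "audit": {"quantity": -2, "attempts": null}, "signature": 0xFF, "street": null, "email": "kappa"}

the writer's type comes first in each Order pair
backward on Order — v2 reading data written by v1:
  attrs: paired with writer attrs (list<string> -> list<string>; writer required)
  audit: paired with writer audit (Geo -> Geo; writer required)
  signature: paired with writer signature (bytes -> bytes; writer optional)
  street has no writer counterpart
  email: paired with writer email (string -> string; writer optional)
  audit.quantity: paired with writer audit.quantity (int32 -> int32; writer required)
  audit.attempts: paired with writer audit.attempts (int32 -> int32; writer optional)
  => no violations; backward on Order: COMPATIBLE
decoding the Order value with the v2 reader:
  attrs := ["beta"]
  audit.quantity := -2
  audit.attempts := null (not supplied -> null)
  signature := 0xFF
  street := null (not supplied -> null)
  email := "kappa"
  => decoded: {"attrs": ["beta"], "audit": {"quantity": -2, "attempts": null}, "signature": 0xFF, "street": null, "email": "kappa"}
ruling out the remaining Order differences:
  field attrs in record Order: required changed to optional -> its effect on Order is confined to the forward direction, not asked
  field attempts in record Geo: default set to 1 -> inert for the asked Order verdict: nothing fires


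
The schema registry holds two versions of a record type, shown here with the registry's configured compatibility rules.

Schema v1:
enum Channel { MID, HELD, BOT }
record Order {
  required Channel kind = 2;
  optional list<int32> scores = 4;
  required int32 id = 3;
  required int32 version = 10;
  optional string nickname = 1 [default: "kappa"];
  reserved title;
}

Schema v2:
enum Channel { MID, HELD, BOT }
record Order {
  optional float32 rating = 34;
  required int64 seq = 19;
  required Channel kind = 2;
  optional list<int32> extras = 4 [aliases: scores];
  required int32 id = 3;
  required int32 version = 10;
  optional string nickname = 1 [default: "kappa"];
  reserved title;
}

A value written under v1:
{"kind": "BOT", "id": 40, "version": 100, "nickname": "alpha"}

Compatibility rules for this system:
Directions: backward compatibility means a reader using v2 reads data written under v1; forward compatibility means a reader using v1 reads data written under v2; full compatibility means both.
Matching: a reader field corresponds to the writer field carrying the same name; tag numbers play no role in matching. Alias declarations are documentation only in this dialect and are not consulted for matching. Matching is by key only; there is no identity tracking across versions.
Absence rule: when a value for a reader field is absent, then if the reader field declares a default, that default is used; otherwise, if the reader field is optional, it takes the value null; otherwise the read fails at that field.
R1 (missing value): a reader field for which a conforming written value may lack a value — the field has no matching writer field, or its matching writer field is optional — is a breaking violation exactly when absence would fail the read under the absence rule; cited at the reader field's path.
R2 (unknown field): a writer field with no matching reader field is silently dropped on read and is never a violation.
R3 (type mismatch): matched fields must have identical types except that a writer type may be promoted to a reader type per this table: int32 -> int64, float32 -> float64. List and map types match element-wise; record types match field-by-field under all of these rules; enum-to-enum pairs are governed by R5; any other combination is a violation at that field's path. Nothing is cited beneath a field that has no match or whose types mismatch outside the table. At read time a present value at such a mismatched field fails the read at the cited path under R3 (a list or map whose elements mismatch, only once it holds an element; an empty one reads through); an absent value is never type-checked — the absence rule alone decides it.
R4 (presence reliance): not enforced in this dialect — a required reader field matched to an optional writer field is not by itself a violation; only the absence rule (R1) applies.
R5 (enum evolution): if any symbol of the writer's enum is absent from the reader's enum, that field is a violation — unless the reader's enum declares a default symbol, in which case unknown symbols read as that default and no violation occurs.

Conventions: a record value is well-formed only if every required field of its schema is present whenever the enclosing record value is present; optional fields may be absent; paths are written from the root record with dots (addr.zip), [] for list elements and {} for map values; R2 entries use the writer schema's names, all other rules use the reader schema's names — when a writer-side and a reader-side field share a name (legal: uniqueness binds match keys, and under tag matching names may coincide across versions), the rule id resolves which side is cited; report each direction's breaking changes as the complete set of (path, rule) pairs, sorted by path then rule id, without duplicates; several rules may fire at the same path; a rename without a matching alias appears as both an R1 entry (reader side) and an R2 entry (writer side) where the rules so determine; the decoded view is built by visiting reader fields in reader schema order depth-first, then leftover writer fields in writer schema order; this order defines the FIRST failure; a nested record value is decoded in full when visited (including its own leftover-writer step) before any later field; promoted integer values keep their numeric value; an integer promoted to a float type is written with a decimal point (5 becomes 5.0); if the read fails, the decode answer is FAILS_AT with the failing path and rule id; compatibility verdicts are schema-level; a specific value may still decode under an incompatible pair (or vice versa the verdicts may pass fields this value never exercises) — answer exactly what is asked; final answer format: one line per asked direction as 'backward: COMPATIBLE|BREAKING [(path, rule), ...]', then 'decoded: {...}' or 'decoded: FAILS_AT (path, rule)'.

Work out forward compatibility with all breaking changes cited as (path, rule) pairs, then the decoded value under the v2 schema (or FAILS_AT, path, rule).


forward: COMPATIBLE []; decoded: FAILS_AT (seq, R1)

the writer's type comes first in each Order pair
forward on Order — v1 reading data written by v2:
  Channel -> Channel, writer required: kind aligns to kind
  scores: no writer match
  int32 -> int32, writer required: id aligns to id
  int32 -> int32, writer required: version aligns to version
  string -> string, writer optional: nickname aligns to nickname
  writer rating: unknown to reader
  writer seq: unknown to reader
  writer extras: unknown to reader
  => forward: COMPATIBLE
migrating the Order value to v2:
  rating := null (not supplied -> null)
  read fails at seq under R1 (no fill)
  => FAILS_AT (seq, R1)
ruling out the remaining Order differences:
  added field rating to record Order: optional float32, tag 34 (in v2 it sits immediately before kind) -> no rule fires on it in Order's dialect; the asked verdict holds
  renamed field scores to extras in record Order (alias scores declared on the renamed field) -> no rule fires on it in Order's dialect; the asked verdict holds


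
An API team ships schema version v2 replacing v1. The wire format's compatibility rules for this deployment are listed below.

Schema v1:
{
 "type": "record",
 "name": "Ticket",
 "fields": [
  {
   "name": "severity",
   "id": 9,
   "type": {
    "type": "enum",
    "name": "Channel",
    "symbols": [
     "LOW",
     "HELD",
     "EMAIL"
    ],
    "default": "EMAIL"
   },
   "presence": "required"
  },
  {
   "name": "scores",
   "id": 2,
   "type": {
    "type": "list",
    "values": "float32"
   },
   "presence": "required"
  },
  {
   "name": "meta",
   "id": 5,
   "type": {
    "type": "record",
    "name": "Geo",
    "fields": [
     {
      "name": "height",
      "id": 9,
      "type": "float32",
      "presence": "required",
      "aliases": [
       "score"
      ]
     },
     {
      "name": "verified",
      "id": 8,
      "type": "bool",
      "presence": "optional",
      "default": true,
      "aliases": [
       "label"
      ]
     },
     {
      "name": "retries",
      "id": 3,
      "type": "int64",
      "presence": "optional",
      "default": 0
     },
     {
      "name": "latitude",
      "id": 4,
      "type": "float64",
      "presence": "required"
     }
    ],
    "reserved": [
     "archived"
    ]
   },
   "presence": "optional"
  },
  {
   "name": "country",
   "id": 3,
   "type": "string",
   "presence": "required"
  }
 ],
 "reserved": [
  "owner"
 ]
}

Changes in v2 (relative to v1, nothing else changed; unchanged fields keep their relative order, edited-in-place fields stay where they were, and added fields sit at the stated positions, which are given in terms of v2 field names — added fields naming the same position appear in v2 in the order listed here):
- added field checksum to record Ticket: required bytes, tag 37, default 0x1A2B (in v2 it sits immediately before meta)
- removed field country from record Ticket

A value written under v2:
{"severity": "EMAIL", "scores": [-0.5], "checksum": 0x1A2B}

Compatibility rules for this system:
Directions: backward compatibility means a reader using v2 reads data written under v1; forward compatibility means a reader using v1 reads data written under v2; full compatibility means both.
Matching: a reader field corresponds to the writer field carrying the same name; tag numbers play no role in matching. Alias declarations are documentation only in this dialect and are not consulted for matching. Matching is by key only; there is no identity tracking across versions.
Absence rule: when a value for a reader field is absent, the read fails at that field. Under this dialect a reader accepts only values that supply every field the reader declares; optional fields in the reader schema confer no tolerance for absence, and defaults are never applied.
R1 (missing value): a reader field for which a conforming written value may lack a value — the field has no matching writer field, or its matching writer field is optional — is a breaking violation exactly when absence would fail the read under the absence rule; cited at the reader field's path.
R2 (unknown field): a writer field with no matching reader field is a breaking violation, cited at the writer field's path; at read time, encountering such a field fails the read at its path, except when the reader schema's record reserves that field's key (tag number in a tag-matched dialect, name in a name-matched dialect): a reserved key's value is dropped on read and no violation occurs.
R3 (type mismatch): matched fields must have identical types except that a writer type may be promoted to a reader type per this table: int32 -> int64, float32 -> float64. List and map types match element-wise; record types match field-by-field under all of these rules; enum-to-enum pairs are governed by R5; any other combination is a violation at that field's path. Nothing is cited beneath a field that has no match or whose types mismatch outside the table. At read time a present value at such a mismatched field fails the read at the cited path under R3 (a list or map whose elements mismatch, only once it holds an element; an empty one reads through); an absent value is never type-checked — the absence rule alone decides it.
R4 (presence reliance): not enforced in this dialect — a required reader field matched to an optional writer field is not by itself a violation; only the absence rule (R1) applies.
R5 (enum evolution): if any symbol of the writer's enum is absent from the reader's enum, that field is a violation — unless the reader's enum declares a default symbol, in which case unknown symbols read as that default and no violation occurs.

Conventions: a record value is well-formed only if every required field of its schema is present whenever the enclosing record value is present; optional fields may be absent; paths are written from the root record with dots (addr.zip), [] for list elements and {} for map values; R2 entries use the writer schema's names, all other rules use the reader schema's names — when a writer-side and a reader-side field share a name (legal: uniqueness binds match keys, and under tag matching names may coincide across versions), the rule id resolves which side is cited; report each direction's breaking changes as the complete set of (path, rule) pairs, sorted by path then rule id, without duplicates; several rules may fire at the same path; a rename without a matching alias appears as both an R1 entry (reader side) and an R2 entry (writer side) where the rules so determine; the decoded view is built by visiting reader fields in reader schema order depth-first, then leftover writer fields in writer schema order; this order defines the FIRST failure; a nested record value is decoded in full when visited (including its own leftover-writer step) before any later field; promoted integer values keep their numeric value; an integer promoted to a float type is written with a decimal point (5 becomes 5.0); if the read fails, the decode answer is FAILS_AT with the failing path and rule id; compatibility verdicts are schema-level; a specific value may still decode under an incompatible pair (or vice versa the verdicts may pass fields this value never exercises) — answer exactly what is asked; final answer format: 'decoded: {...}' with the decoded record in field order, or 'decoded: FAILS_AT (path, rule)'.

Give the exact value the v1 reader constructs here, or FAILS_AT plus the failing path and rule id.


arrows below run writer -> reader for Ticket
decode walk for Ticket under reader schema v1:
  severity := "EMAIL"
  scores := [-0.5]
  read fails at meta under R1 (no fill)
  => FAILS_AT (meta, R1)
ruling out the remaining Ticket differences:
  added field checksum to record Ticket: required bytes, tag 37, default 0x1A2B (in v2 it sits immediately before meta) -> a verdict-level change on Ticket — the shown value reads the same
  removed field country from record Ticket -> a verdict-level change on Ticket — the shown value reads the same

decoded: FAILS_AT (meta, R1)


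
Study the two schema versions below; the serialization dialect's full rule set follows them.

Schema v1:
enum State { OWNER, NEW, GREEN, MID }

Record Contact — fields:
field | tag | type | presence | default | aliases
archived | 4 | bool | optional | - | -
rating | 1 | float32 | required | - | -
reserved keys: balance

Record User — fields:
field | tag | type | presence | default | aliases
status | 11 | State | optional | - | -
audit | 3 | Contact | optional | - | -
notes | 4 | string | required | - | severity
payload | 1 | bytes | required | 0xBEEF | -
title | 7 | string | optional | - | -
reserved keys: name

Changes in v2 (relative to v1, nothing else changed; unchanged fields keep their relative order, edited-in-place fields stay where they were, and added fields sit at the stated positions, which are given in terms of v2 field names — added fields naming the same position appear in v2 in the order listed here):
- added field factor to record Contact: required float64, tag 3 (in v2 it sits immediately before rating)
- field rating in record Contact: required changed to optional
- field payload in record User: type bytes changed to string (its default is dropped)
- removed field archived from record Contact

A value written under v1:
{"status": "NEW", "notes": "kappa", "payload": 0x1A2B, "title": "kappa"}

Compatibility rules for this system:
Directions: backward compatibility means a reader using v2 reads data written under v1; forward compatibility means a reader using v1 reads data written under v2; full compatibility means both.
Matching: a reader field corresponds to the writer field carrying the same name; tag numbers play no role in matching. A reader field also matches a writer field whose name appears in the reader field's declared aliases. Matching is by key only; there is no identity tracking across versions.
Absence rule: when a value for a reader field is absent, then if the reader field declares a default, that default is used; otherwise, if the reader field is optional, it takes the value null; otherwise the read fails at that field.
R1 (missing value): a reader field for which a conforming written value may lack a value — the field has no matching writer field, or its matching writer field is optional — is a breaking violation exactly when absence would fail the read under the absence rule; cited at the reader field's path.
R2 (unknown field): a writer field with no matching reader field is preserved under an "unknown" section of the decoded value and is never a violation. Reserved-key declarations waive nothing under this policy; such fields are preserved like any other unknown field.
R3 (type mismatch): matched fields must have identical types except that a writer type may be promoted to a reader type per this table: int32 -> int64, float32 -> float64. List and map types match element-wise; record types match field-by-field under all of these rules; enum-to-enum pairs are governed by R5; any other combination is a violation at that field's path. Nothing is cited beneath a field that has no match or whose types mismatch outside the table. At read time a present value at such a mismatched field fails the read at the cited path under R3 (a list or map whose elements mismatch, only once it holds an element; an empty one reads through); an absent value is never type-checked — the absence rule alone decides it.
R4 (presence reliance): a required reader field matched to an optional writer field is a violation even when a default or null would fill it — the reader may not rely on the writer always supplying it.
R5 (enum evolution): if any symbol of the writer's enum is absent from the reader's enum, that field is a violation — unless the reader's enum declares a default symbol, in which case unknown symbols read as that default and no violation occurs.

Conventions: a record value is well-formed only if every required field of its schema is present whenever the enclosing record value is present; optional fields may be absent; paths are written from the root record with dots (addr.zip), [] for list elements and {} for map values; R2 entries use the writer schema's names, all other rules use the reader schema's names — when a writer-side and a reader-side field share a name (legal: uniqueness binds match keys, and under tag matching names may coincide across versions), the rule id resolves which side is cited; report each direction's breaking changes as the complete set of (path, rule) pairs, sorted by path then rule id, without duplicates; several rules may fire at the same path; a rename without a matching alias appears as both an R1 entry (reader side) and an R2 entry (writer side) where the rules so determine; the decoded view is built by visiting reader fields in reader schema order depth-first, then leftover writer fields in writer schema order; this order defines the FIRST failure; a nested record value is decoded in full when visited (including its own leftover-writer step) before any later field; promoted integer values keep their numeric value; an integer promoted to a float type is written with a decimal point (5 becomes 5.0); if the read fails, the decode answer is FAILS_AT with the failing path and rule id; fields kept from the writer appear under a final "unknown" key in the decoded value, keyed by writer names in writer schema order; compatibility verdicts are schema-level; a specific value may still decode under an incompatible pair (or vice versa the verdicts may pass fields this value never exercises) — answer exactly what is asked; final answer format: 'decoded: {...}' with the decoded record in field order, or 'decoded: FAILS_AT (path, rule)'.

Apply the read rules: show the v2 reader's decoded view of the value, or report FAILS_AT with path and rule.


the writer's type comes first in each User pair
decode walk for User under reader schema v2:
  status := "NEW"
  audit := null (absent, optional -> null)
  notes := "kappa"
  read fails at payload under R3
  => FAILS_AT (payload, R3)
the rest of the User diff is inert for this question:
  added field factor to record Contact: required float64, tag 3 (in v2 it sits immediately before rating) -> schema-level compatibility only; this User value's decode is unchanged
  field rating in record Contact: required changed to optional -> schema-level compatibility only; this User value's decode is unchanged
  removed field archived from record Contact -> triggers nothing under the printed rules; the User answer is the same either way

decoded: FAILS_AT (payload, R3)


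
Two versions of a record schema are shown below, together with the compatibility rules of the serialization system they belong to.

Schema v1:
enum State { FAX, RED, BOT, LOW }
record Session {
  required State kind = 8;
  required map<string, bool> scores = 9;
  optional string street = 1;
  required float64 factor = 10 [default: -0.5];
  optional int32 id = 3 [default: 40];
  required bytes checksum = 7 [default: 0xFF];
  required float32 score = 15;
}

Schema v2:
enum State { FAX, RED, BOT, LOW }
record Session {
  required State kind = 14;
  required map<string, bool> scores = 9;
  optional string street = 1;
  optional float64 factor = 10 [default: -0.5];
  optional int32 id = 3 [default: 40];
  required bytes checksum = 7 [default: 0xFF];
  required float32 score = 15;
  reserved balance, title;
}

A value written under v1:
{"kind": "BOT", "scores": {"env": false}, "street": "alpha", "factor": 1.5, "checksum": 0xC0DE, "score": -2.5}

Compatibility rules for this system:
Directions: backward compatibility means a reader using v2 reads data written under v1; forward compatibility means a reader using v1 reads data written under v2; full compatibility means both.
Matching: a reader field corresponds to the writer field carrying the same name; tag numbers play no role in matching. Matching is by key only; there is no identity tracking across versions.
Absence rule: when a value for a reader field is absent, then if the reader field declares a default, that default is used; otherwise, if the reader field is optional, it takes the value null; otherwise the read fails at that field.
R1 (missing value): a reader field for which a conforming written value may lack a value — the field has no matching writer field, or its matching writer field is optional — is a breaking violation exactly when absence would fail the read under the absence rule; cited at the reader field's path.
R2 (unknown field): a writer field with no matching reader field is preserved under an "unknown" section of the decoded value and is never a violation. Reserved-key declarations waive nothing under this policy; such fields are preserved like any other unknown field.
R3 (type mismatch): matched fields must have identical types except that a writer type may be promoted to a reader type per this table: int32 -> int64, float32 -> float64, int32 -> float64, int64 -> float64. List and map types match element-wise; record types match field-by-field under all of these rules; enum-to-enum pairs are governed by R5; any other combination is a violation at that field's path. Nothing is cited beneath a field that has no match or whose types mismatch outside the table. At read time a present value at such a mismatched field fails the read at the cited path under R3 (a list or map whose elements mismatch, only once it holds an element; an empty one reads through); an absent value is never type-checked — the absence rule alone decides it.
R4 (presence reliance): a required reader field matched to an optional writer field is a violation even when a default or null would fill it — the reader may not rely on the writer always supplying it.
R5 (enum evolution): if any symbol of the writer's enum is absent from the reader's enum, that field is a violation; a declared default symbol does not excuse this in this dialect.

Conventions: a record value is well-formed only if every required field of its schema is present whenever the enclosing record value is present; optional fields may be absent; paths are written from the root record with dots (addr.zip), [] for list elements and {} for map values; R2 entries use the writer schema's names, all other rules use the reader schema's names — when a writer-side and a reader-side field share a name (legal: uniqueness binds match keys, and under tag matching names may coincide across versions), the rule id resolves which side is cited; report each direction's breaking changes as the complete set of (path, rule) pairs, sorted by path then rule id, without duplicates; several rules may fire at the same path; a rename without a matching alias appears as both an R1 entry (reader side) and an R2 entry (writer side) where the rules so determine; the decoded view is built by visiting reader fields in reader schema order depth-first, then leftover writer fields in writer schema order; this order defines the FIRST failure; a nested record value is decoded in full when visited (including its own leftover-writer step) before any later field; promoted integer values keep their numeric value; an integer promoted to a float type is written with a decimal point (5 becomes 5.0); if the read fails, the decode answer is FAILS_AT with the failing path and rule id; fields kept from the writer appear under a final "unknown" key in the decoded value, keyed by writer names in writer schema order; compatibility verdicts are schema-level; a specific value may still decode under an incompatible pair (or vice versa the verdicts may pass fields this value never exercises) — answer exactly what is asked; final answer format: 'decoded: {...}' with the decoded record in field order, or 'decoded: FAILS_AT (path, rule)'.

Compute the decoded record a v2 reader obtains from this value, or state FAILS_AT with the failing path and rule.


each type pair in Session: writer, then reader
decode walk for Session under reader schema v2:
  kind := "BOT"
  scores := {"env": false}
  street := "alpha"
  factor := 1.5
  id := 40 (missing; default applied)
  checksum := 0xC0DE
  score := -2.5
  => decoded: {"kind": "BOT", "scores": {"env": false}, "street": "alpha", "factor": 1.5, "id": 40, "checksum": 0xC0DE, "score": -2.5}
diffs on Session not affecting the asked answer:
  field kind in record Session: tag 8 changed to 14 -> no rule fires on it and the decoded Session view is identical with or without it
  field factor in record Session: required changed to optional -> schema-level compatibility only; this Session value's decode is unchanged

decoded: {"kind": "BOT", "scores": {"env": false}, "street": "alpha", "factor": 1.5, "id": 40, "checksum": 0xC0DE, "score": -2.5}


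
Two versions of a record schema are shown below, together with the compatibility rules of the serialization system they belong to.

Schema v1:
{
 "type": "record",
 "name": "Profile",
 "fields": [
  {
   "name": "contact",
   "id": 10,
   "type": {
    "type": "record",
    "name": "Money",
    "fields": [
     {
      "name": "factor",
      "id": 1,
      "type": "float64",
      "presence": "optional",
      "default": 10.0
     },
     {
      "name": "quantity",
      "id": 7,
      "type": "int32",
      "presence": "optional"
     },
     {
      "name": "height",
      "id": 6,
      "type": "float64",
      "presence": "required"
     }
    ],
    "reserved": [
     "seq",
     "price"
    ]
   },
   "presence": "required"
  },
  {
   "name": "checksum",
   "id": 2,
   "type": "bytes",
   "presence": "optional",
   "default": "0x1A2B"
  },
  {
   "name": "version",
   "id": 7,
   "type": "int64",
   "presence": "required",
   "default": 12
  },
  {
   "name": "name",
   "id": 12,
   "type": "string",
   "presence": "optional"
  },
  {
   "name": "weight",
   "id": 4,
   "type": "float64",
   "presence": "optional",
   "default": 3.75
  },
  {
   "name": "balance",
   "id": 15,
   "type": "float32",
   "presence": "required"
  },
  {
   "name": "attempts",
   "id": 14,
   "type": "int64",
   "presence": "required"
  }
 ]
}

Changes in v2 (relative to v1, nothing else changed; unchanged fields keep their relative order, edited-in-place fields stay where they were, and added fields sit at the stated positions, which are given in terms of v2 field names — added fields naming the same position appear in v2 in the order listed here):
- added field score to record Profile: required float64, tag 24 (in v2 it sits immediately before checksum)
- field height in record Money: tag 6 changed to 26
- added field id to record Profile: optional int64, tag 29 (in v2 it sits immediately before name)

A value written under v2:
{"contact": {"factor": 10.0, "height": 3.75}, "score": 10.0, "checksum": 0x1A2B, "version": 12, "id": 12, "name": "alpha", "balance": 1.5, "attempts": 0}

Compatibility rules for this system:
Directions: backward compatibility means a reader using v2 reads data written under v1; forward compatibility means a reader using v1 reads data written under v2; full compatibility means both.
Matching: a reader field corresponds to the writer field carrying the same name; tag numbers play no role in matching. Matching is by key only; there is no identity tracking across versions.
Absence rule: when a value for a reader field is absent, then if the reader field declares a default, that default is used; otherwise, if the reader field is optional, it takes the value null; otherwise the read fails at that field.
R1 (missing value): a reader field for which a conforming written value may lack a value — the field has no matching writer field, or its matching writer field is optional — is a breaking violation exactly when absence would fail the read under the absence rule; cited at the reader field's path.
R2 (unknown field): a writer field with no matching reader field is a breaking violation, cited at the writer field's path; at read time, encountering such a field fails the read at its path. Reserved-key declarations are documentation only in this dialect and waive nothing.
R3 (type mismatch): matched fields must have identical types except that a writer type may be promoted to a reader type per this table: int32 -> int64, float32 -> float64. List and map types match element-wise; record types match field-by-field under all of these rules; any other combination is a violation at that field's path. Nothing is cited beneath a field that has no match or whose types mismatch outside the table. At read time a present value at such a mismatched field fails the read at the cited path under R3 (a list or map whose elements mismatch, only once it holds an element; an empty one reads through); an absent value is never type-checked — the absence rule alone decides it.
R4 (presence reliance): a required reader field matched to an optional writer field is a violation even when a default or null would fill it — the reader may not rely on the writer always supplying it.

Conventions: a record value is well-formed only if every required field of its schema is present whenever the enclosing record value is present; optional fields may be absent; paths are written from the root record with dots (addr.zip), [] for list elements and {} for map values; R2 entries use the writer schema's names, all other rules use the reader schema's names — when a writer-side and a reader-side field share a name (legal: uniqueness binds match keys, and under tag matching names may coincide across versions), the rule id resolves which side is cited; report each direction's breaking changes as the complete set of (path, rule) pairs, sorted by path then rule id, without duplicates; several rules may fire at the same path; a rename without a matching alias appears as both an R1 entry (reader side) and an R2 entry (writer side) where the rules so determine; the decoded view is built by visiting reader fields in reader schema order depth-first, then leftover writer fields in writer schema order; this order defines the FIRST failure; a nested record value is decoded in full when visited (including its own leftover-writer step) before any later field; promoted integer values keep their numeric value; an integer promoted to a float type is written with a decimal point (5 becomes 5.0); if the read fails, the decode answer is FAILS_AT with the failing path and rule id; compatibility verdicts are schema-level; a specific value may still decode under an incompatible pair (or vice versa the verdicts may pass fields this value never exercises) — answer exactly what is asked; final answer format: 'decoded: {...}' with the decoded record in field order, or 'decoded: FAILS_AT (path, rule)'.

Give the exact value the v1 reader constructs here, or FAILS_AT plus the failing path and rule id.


decoded: FAILS_AT (score, R2)

arrows below run writer -> reader for Profile
decoding the Profile value with the v1 reader:
  contact.factor := 10.0
  contact.quantity := null (absent, optional -> null)
  contact.height := 3.75
  checksum := 0x1A2B
  version := 12
  name := "alpha"
  weight := 3.75 (absent -> default)
  balance := 1.5
  attempts := 0
  read fails at score under R2 (unknown field)
  => FAILS_AT (score, R2)
checking off the Profile differences that do not matter here:
  added field id to record Profile: optional int64, tag 29 (in v2 it sits immediately before name) -> matters for Profile compatibility verdicts, not for this value's decode
  field height in record Money: tag 6 changed to 26 -> inert under this dialect — no rule fires on Profile and the result does not move


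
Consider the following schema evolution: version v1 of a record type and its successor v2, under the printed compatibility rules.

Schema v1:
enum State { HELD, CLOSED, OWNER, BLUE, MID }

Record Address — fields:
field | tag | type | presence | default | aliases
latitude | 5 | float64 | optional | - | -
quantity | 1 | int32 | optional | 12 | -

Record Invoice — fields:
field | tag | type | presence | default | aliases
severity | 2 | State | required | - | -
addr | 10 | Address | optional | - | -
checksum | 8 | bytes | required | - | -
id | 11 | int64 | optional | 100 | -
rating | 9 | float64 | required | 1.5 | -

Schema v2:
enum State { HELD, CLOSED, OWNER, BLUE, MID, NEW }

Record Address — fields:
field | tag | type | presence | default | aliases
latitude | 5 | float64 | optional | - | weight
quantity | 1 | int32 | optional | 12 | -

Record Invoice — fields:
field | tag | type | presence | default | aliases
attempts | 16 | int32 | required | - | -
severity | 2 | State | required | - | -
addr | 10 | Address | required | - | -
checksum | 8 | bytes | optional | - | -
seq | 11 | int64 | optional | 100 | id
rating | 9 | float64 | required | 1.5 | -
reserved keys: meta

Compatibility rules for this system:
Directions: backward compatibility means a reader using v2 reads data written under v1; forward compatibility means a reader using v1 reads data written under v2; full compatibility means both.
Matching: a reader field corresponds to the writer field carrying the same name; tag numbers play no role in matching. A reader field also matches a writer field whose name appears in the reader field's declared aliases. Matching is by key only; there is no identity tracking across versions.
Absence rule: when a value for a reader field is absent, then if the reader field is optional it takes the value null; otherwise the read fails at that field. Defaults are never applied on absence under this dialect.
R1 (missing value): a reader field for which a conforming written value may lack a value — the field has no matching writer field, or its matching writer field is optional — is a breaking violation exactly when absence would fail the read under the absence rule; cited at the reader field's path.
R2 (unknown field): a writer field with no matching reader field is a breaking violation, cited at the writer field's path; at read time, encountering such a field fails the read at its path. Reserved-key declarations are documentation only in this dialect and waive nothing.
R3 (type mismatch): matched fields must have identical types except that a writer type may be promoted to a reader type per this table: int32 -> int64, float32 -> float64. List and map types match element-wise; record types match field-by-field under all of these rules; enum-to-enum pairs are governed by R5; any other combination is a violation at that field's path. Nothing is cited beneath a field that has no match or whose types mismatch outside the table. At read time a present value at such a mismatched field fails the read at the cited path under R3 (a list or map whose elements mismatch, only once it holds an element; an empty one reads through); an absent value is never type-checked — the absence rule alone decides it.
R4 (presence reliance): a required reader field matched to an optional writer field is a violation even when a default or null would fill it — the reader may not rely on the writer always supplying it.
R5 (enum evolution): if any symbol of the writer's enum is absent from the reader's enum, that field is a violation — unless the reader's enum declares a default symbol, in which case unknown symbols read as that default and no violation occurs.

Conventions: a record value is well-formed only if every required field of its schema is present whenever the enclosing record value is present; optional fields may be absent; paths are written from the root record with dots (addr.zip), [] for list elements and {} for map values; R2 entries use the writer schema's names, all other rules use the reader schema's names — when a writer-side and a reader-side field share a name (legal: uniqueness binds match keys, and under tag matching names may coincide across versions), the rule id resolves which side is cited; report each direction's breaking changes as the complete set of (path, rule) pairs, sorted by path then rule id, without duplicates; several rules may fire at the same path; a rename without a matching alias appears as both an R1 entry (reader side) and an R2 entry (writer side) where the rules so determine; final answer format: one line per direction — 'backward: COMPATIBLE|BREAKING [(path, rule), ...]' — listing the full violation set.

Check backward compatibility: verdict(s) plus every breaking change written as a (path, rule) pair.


backward: BREAKING [(addr, R1), (addr, R4), (attempts, R1)]

each type pair in Invoice: writer, then reader
backward on Invoice — v2 reading data written by v1:
  no writer field matches reader attempts
  severity: State -> State, writer required; from severity
  addr: Address -> Address, writer optional; from addr
  checksum: bytes -> bytes, writer required; from checksum
  seq: int64 -> int64, writer optional; from id
  rating: float64 -> float64, writer required; from rating
  addr.latitude: float64 -> float64, writer optional; from addr.latitude
  addr.quantity: int32 -> int32, writer optional; from addr.quantity
  rule R1 violated at addr
  rule R4 violated at addr
  rule R1 violated at attempts
  => 3 violation(s): backward is BREAKING for Invoice
ruling out the remaining Invoice differences:
  enum State (field severity in record Invoice): symbol NEW added -> its effect on Invoice is confined to the forward direction, not asked
  renamed field id to seq in record Invoice (alias id declared on the renamed field) -> its effect on Invoice is confined to the forward direction, not asked
  field checksum in record Invoice: required changed to optional -> its effect on Invoice is confined to the forward direction, not asked
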